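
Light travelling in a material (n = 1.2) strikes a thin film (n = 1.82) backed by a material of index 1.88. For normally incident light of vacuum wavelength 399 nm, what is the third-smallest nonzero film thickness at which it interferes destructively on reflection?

274 nm

Ray reflecting at the top interface goes from n = 1.2 toward n = 1.82: a half-wave phase shift.
At the lower boundary (n = 1.82 to n = 1.88) the reflected ray undergoes a half-wave phase shift.
Zero or two π shifts → no net half-wave offset.
With no net inversion, destructive interference in reflection requires 2 n t = (m + ½) λ.
The third-smallest nonzero thickness corresponds to m = 2: t = (m + ½) λ / (2 n) = 2.50 × 399 / (2 × 1.82) = 274 nm.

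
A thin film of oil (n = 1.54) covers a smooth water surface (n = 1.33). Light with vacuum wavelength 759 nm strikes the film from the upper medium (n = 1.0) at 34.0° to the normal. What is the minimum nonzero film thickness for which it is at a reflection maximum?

At the upper boundary (n = 1.0 to n = 1.54) the reflected ray undergoes a half-wave phase shift.
At the lower boundary (n = 1.54 to n = 1.33) the reflected ray undergoes no phase shift.
Exactly one π shift → a net half-wave offset.
With one net inversion, constructive interference in reflection requires 2 n t cos θ_r = (m + ½) λ.
Snell's law: 1.0 sin 34.0° = 1.54 sin θ_r → sin θ_r = 0.363, cos θ_r = 0.932.
Minimum at m = 0: t = λ / (4 n cos θ_r) = 759 / (4 × 1.54 × 0.932) = 132 nm.

132 nm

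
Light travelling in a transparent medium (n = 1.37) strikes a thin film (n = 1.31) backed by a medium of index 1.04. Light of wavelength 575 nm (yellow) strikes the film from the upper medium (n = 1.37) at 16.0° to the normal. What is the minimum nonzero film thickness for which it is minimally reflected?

At the upper boundary (n = 1.37 to n = 1.31) the reflected ray undergoes no phase shift.
Ray reflecting at the bottom interface goes from n = 1.31 toward n = 1.04: no phase shift.
The two reflections carry the same phase change, so no net offset.
With no net inversion, destructive interference in reflection requires 2 n t cos θ_r = (m + ½) λ.
Snell's law: 1.37 sin 16.0° = 1.31 sin θ_r → sin θ_r = 0.288, cos θ_r = 0.958.
Minimum at m = 0: t = λ / (4 n cos θ_r) = 575 / (4 × 1.31 × 0.958) = 115 nm.

115 nm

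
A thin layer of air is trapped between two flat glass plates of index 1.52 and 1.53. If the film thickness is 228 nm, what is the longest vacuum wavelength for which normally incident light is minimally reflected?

At the upper boundary (n = 1.52 to n = 1.0) the reflected ray undergoes no phase shift.
At the lower boundary (n = 1.0 to n = 1.53) the reflected ray undergoes a half-wave phase shift.
The two reflections differ by half a wavelength.
With one net inversion, destructive interference in reflection requires 2 n t = m λ.
λ = 2 n t / m. The longest wavelength is m = 1: λ = 2 × 1.0 × 228 / 1.00 = 456 nm.

456 nm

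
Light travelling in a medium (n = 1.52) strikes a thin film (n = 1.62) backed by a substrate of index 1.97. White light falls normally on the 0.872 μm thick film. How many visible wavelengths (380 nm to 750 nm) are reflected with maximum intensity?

Top surface (1.52 → 1.62): reflection off a higher-index medium gives a half-wave phase shift.
Ray reflecting at the bottom interface goes from n = 1.62 toward n = 1.97: a half-wave phase shift.
Net: no relative phase inversion (both shifts match).
So the condition for constructive reflection is 2 n t = m λ.
λ = 2 n t / m = 2825 / m nm.
m=3: 942 nm (IR); m=4: 706 nm (visible); m=5: 565 nm (visible); m=6: 471 nm (visible); m=7: 404 nm (visible); m=8: 353 nm (UV).

4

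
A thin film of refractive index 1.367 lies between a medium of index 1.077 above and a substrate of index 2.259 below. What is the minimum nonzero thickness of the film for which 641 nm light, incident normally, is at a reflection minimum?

117 nm

At the upper boundary (n = 1.077 to n = 1.367) the reflected ray undergoes a half-wave phase shift.
Ray reflecting at the bottom interface goes from n = 1.367 toward n = 2.259: a half-wave phase shift.
Net: no relative phase inversion (both shifts match).
For weak reflection here: 2 n t = (m + ½) λ.
Minimum at m = 0: t = λ / (4 n) = 641 / (4 × 1.367) = 117 nm.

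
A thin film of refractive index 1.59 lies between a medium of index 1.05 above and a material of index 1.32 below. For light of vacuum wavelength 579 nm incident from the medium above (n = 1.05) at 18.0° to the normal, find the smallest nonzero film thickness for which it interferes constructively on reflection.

93.0 nm

Top surface (1.05 → 1.59): reflection off a higher-index medium gives a half-wave phase shift.
At the lower boundary (n = 1.59 to n = 1.32) the reflected ray undergoes no phase shift.
Exactly one π shift → a net half-wave offset.
So the condition for constructive reflection is 2 n t cos θ_r = (m + ½) λ.
Snell's law: 1.05 sin 18.0° = 1.59 sin θ_r → sin θ_r = 0.204, cos θ_r = 0.979.
Minimum at m = 0: t = λ / (4 n cos θ_r) = 579 / (4 × 1.59 × 0.979) = 93.0 nm.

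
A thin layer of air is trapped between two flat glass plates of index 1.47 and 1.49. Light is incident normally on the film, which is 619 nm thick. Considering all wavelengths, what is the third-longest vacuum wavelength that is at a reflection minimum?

413 nm

Ray reflecting at the top interface goes from n = 1.47 toward n = 1.0: no phase shift.
Bottom surface (1.0 → 1.49): reflection off a higher-index medium gives a half-wave phase shift.
Net: one phase inversion between the two reflected rays.
For minimum reflection here: 2 n t = m λ.
λ = 2 n t / m. The third-longest wavelength is m = 3: λ = 2 × 1.0 × 619 / 3.00 = 413 nm.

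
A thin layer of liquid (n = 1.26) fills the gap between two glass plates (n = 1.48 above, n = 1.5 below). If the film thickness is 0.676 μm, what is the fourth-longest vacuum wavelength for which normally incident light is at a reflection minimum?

At the upper boundary (n = 1.48 to n = 1.26) the reflected ray undergoes no phase shift.
Bottom surface (1.26 → 1.5): reflection off a higher-index medium gives a half-wave phase shift.
The two reflections differ by half a wavelength.
So the condition for destructive reflection is 2 n t = m λ.
λ = 2 n t / m. The fourth-longest wavelength is m = 4: λ = 2 × 1.26 × 676 / 4.00 = 426 nm.

426 nm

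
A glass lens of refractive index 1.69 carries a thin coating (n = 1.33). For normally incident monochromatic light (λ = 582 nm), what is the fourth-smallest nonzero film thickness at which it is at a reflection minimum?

Top surface (1.0 → 1.33): reflection off a higher-index medium gives a half-wave phase shift.
Bottom surface (1.33 → 1.69): reflection off a higher-index medium gives a half-wave phase shift.
Zero or two π shifts → no net half-wave offset.
With no net inversion, destructive interference in reflection requires 2 n t = (m + ½) λ.
The fourth-smallest nonzero thickness corresponds to m = 3: t = (m + ½) λ / (2 n) = 3.50 × 582 / (2 × 1.33) = 766 nm.

766 nm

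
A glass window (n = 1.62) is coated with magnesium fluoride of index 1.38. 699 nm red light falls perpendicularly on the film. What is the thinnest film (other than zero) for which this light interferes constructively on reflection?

At the upper boundary (n = 1.0 to n = 1.38) the reflected ray undergoes a half-wave phase shift.
Ray reflecting at the bottom interface goes from n = 1.38 toward n = 1.62: a half-wave phase shift.
Net: no relative phase inversion (both shifts match).
So the condition for constructive reflection is 2 n t = m λ.
Minimum nonzero at m = 1: t = λ / (2 n) = 699 / (2 × 1.38) = 253 nm.

253 nm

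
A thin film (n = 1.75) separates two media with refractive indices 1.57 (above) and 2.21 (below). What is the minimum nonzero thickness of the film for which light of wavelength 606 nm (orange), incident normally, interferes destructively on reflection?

86.6 nm

At the upper boundary (n = 1.57 to n = 1.75) the reflected ray undergoes a half-wave phase shift.
Ray reflecting at the bottom interface goes from n = 1.75 toward n = 2.21: a half-wave phase shift.
Net: no relative phase inversion (both shifts match).
With no net inversion, destructive interference in reflection requires 2 n t = (m + ½) λ.
Minimum at m = 0: t = λ / (4 n) = 606 / (4 × 1.75) = 86.6 nm.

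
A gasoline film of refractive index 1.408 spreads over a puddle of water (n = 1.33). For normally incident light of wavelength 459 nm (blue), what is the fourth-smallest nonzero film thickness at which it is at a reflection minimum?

At the upper boundary (n = 1.0 to n = 1.408) the reflected ray undergoes a half-wave phase shift.
Bottom surface (1.408 → 1.33): reflection off a lower-index medium gives no phase shift.
The two reflections differ by half a wavelength.
So the condition for destructive reflection is 2 n t = m λ.
The fourth-smallest nonzero thickness corresponds to m = 4: t = m λ / (2 n) = 4.00 × 459 / (2 × 1.408) = 652 nm.

652 nm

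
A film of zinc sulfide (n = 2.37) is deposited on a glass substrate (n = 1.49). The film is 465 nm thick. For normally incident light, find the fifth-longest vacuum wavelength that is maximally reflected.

Top surface (1.0 → 2.37): reflection off a higher-index medium gives a half-wave phase shift.
Ray reflecting at the bottom interface goes from n = 2.37 toward n = 1.49: no phase shift.
Net: one phase inversion between the two reflected rays.
So the condition for constructive reflection is 2 n t = (m + ½) λ.
λ = 2 n t / (m + ½). The fifth-longest wavelength is m = 4: λ = 2 × 2.37 × 465 / 4.50 = 490 nm.

490 nm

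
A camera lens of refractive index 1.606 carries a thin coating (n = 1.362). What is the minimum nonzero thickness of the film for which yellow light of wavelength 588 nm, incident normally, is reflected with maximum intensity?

216 nm

Top surface (1.0 → 1.362): reflection off a higher-index medium gives a half-wave phase shift.
Ray reflecting at the bottom interface goes from n = 1.362 toward n = 1.606: a half-wave phase shift.
The two reflections carry the same phase change, so no net offset.
With no net inversion, constructive interference in reflection requires 2 n t = m λ.
Minimum nonzero at m = 1: t = λ / (2 n) = 588 / (2 × 1.362) = 216 nm.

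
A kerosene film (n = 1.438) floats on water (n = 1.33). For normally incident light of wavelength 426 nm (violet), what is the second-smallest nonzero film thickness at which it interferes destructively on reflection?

Ray reflecting at the top interface goes from n = 1.0 toward n = 1.438: a half-wave phase shift.
Bottom surface (1.438 → 1.33): reflection off a lower-index medium gives no phase shift.
The two reflections differ by half a wavelength.
For minimum reflection here: 2 n t = m λ.
The second-smallest nonzero thickness corresponds to m = 2: t = m λ / (2 n) = 2.00 × 426 / (2 × 1.438) = 296 nm.

296 nm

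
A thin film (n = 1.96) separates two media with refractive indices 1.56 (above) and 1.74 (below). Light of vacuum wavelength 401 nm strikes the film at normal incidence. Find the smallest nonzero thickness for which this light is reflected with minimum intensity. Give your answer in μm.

0.102 μm

Ray reflecting at the top interface goes from n = 1.56 toward n = 1.96: a half-wave phase shift.
Ray reflecting at the bottom interface goes from n = 1.96 toward n = 1.74: no phase shift.
The two reflections differ by half a wavelength.
So the condition for destructive reflection is 2 n t = m λ.
The smallest nonzero thickness corresponds to m = 1: t = m λ / (2 n) = 1.00 × 401 / (2 × 1.96) = 102 nm.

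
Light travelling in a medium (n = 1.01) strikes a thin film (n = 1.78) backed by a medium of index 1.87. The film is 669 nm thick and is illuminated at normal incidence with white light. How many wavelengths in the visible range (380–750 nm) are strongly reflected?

Ray reflecting at the top interface goes from n = 1.01 toward n = 1.78: a half-wave phase shift.
Ray reflecting at the bottom interface goes from n = 1.78 toward n = 1.87: a half-wave phase shift.
Net: no relative phase inversion (both shifts match).
So the condition for constructive reflection is 2 n t = m λ.
λ = 2 n t / m = 2382 / m nm.
m=3: 794 nm (IR); m=4: 595 nm (visible); m=5: 476 nm (visible); m=6: 397 nm (visible); m=7: 340 nm (UV).

3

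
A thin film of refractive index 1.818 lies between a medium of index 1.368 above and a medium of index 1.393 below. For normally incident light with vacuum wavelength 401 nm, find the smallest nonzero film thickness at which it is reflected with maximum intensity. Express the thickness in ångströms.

551 Å

Ray reflecting at the top interface goes from n = 1.368 toward n = 1.818: a half-wave phase shift.
At the lower boundary (n = 1.818 to n = 1.393) the reflected ray undergoes no phase shift.
Net: one phase inversion between the two reflected rays.
With one net inversion, constructive interference in reflection requires 2 n t = (m + ½) λ.
Minimum at m = 0: t = λ / (4 n) = 401 / (4 × 1.818) = 55.1 nm.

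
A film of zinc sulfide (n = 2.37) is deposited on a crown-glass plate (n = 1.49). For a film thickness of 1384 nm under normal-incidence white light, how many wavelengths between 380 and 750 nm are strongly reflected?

8

At the upper boundary (n = 1.0 to n = 2.37) the reflected ray undergoes a half-wave phase shift.
Ray reflecting at the bottom interface goes from n = 2.37 toward n = 1.49: no phase shift.
Exactly one π shift → a net half-wave offset.
With one net inversion, constructive interference in reflection requires 2 n t = (m + ½) λ.
λ = 2 n t / (m + ½) = 6560 / (m + ½) nm.
m=8: 772 nm (IR); m=9: 691 nm (visible); m=10: 625 nm (visible); m=11: 570 nm (visible); m=12: 525 nm (visible); m=13: 486 nm (visible); m=14: 452 nm (visible); m=15: 423 nm (visible); m=16: 398 nm (visible); m=17: 375 nm (UV).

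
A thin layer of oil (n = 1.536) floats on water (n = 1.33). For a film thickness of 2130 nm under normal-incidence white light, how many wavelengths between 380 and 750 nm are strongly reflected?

8

Ray reflecting at the top interface goes from n = 1.0 toward n = 1.536: a half-wave phase shift.
Bottom surface (1.536 → 1.33): reflection off a lower-index medium gives no phase shift.
Exactly one π shift → a net half-wave offset.
So the condition for constructive reflection is 2 n t = (m + ½) λ.
λ = 2 n t / (m + ½) = 6543 / (m + ½) nm.
m=8: 770 nm (IR); m=9: 689 nm (visible); m=10: 623 nm (visible); m=11: 569 nm (visible); m=12: 523 nm (visible); m=13: 485 nm (visible); m=14: 451 nm (visible); m=15: 422 nm (visible); m=16: 397 nm (visible); m=17: 374 nm (UV).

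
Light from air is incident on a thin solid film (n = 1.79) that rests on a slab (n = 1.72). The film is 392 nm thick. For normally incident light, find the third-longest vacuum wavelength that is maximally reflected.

561 nm

Ray reflecting at the top interface goes from n = 1.0 toward n = 1.79: a half-wave phase shift.
Ray reflecting at the bottom interface goes from n = 1.79 toward n = 1.72: no phase shift.
Exactly one π shift → a net half-wave offset.
For maximum reflection here: 2 n t = (m + ½) λ.
λ = 2 n t / (m + ½). The third-longest wavelength is m = 2: λ = 2 × 1.79 × 392 / 2.50 = 561 nm.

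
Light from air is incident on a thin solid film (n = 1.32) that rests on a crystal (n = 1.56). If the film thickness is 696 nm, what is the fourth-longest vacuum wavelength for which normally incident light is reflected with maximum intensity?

459 nm

Ray reflecting at the top interface goes from n = 1.0 toward n = 1.32: a half-wave phase shift.
Ray reflecting at the bottom interface goes from n = 1.32 toward n = 1.56: a half-wave phase shift.
The two reflections carry the same phase change, so no net offset.
For strong reflection here: 2 n t = m λ.
λ = 2 n t / m. The fourth-longest wavelength is m = 4: λ = 2 × 1.32 × 696 / 4.00 = 459 nm.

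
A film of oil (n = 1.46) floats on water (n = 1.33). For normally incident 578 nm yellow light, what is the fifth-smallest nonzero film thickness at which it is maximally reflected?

891 nm

Ray reflecting at the top interface goes from n = 1.0 toward n = 1.46: a half-wave phase shift.
At the lower boundary (n = 1.46 to n = 1.33) the reflected ray undergoes no phase shift.
Net: one phase inversion between the two reflected rays.
So the condition for constructive reflection is 2 n t = (m + ½) λ.
The fifth-smallest nonzero thickness corresponds to m = 4: t = (m + ½) λ / (2 n) = 4.50 × 578 / (2 × 1.46) = 891 nm.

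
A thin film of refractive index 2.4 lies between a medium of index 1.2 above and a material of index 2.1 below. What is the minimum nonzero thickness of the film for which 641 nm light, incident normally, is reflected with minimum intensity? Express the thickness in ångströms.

1335 Å

Top surface (1.2 → 2.4): reflection off a higher-index medium gives a half-wave phase shift.
At the lower boundary (n = 2.4 to n = 2.1) the reflected ray undergoes no phase shift.
Net: one phase inversion between the two reflected rays.
With one net inversion, destructive interference in reflection requires 2 n t = m λ.
Minimum nonzero at m = 1: t = λ / (2 n) = 641 / (2 × 2.4) = 134 nm.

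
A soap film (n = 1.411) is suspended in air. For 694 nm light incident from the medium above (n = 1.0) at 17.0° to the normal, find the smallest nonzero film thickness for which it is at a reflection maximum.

126 nm

Ray reflecting at the top interface goes from n = 1.0 toward n = 1.411: a half-wave phase shift.
Bottom surface (1.411 → 1.0): reflection off a lower-index medium gives no phase shift.
The two reflections differ by half a wavelength.
With one net inversion, constructive interference in reflection requires 2 n t cos θ_r = (m + ½) λ.
Snell's law: 1.0 sin 17.0° = 1.411 sin θ_r → sin θ_r = 0.207, cos θ_r = 0.978.
Minimum at m = 0: t = λ / (4 n cos θ_r) = 694 / (4 × 1.411 × 0.978) = 126 nm.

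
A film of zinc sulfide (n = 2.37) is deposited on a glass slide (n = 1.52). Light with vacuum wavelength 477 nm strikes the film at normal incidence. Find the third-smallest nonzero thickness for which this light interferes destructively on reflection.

302 nm

Top surface (1.0 → 2.37): reflection off a higher-index medium gives a half-wave phase shift.
Ray reflecting at the bottom interface goes from n = 2.37 toward n = 1.52: no phase shift.
Net: one phase inversion between the two reflected rays.
With one net inversion, destructive interference in reflection requires 2 n t = m λ.
The third-smallest nonzero thickness corresponds to m = 3: t = m λ / (2 n) = 3.00 × 477 / (2 × 2.37) = 302 nm.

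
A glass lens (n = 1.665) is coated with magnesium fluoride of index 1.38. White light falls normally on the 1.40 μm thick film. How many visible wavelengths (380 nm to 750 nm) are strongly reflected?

5

At the upper boundary (n = 1.0 to n = 1.38) the reflected ray undergoes a half-wave phase shift.
At the lower boundary (n = 1.38 to n = 1.665) the reflected ray undergoes a half-wave phase shift.
Zero or two π shifts → no net half-wave offset.
So the condition for constructive reflection is 2 n t = m λ.
λ = 2 n t / m = 3864 / m nm.
m=5: 773 nm (IR); m=6: 644 nm (visible); m=7: 552 nm (visible); m=8: 483 nm (visible); m=9: 429 nm (visible); m=10: 386 nm (visible); m=11: 351 nm (UV).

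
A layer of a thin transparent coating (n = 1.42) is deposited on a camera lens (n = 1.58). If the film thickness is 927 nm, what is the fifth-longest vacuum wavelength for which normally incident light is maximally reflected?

Top surface (1.0 → 1.42): reflection off a higher-index medium gives a half-wave phase shift.
Bottom surface (1.42 → 1.58): reflection off a higher-index medium gives a half-wave phase shift.
Net: no relative phase inversion (both shifts match).
So the condition for constructive reflection is 2 n t = m λ.
λ = 2 n t / m. The fifth-longest wavelength is m = 5: λ = 2 × 1.42 × 927 / 5.00 = 527 nm.

527 nm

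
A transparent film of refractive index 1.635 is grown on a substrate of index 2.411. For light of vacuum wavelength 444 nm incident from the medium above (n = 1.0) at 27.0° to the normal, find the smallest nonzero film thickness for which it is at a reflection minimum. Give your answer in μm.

At the upper boundary (n = 1.0 to n = 1.635) the reflected ray undergoes a half-wave phase shift.
Ray reflecting at the bottom interface goes from n = 1.635 toward n = 2.411: a half-wave phase shift.
Net: no relative phase inversion (both shifts match).
For dark reflection here: 2 n t cos θ_r = (m + ½) λ.
Snell's law: 1.0 sin 27.0° = 1.635 sin θ_r → sin θ_r = 0.278, cos θ_r = 0.961.
Minimum at m = 0: t = λ / (4 n cos θ_r) = 444 / (4 × 1.635 × 0.961) = 70.7 nm.

0.0707 μm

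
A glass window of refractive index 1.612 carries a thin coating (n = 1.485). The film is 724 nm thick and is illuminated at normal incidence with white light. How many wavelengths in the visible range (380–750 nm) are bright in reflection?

3

Ray reflecting at the top interface goes from n = 1.0 toward n = 1.485: a half-wave phase shift.
Ray reflecting at the bottom interface goes from n = 1.485 toward n = 1.612: a half-wave phase shift.
Zero or two π shifts → no net half-wave offset.
With no net inversion, constructive interference in reflection requires 2 n t = m λ.
λ = 2 n t / m = 2150 / m nm.
m=2: 1075 nm (IR); m=3: 717 nm (visible); m=4: 538 nm (visible); m=5: 430 nm (visible); m=6: 358 nm (UV).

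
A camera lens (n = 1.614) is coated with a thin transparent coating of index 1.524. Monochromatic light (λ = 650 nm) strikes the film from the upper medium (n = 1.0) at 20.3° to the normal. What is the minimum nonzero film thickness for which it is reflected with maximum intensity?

219 nm

Top surface (1.0 → 1.524): reflection off a higher-index medium gives a half-wave phase shift.
At the lower boundary (n = 1.524 to n = 1.614) the reflected ray undergoes a half-wave phase shift.
Net: no relative phase inversion (both shifts match).
For bright reflection here: 2 n t cos θ_r = m λ.
Snell's law: 1.0 sin 20.3° = 1.524 sin θ_r → sin θ_r = 0.228, cos θ_r = 0.974.
Minimum nonzero at m = 1: t = λ / (2 n cos θ_r) = 650 / (2 × 1.524 × 0.974) = 219 nm.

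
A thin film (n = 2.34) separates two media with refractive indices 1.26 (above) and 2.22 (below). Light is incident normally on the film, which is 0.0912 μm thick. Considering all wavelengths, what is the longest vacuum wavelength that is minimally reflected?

427 nm

Ray reflecting at the top interface goes from n = 1.26 toward n = 2.34: a half-wave phase shift.
Bottom surface (2.34 → 2.22): reflection off a lower-index medium gives no phase shift.
Net: one phase inversion between the two reflected rays.
With one net inversion, destructive interference in reflection requires 2 n t = m λ.
λ = 2 n t / m. The longest wavelength is m = 1: λ = 2 × 2.34 × 91.2 / 1.00 = 427 nm.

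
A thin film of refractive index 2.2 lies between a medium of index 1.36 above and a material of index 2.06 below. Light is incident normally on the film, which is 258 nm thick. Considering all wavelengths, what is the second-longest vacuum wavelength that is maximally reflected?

Top surface (1.36 → 2.2): reflection off a higher-index medium gives a half-wave phase shift.
Bottom surface (2.2 → 2.06): reflection off a lower-index medium gives no phase shift.
Net: one phase inversion between the two reflected rays.
So the condition for constructive reflection is 2 n t = (m + ½) λ.
λ = 2 n t / (m + ½). The second-longest wavelength is m = 1: λ = 2 × 2.2 × 258 / 1.50 = 757 nm.

757 nm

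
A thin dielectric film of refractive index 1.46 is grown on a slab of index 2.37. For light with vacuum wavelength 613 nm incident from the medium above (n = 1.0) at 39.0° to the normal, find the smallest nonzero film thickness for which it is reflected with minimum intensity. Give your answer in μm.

0.116 μm

Top surface (1.0 → 1.46): reflection off a higher-index medium gives a half-wave phase shift.
At the lower boundary (n = 1.46 to n = 2.37) the reflected ray undergoes a half-wave phase shift.
Zero or two π shifts → no net half-wave offset.
For minimum reflection here: 2 n t cos θ_r = (m + ½) λ.
Snell's law: 1.0 sin 39.0° = 1.46 sin θ_r → sin θ_r = 0.431, cos θ_r = 0.902.
Minimum at m = 0: t = λ / (4 n cos θ_r) = 613 / (4 × 1.46 × 0.902) = 116 nm.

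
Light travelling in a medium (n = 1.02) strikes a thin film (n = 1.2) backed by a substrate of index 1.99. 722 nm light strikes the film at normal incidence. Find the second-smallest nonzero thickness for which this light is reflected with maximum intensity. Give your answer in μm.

At the upper boundary (n = 1.02 to n = 1.2) the reflected ray undergoes a half-wave phase shift.
At the lower boundary (n = 1.2 to n = 1.99) the reflected ray undergoes a half-wave phase shift.
Zero or two π shifts → no net half-wave offset.
With no net inversion, constructive interference in reflection requires 2 n t = m λ.
The second-smallest nonzero thickness corresponds to m = 2: t = m λ / (2 n) = 2.00 × 722 / (2 × 1.2) = 602 nm.

0.602 μm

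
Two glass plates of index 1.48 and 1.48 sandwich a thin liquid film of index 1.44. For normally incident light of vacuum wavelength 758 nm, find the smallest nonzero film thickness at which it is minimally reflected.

Ray reflecting at the top interface goes from n = 1.48 toward n = 1.44: no phase shift.
Ray reflecting at the bottom interface goes from n = 1.44 toward n = 1.48: a half-wave phase shift.
The two reflections differ by half a wavelength.
For minimum reflection here: 2 n t = m λ.
Minimum nonzero at m = 1: t = λ / (2 n) = 758 / (2 × 1.44) = 263 nm.

263 nm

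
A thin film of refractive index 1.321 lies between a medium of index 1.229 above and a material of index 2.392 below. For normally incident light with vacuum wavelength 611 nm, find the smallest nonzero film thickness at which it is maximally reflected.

Ray reflecting at the top interface goes from n = 1.229 toward n = 1.321: a half-wave phase shift.
Ray reflecting at the bottom interface goes from n = 1.321 toward n = 2.392: a half-wave phase shift.
Net: no relative phase inversion (both shifts match).
So the condition for constructive reflection is 2 n t = m λ.
Minimum nonzero at m = 1: t = λ / (2 n) = 611 / (2 × 1.321) = 231 nm.

231 nm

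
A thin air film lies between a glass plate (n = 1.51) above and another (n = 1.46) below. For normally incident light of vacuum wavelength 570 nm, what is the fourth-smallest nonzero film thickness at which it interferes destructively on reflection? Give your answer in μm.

Top surface (1.51 → 1.0): reflection off a lower-index medium gives no phase shift.
Ray reflecting at the bottom interface goes from n = 1.0 toward n = 1.46: a half-wave phase shift.
Exactly one π shift → a net half-wave offset.
With one net inversion, destructive interference in reflection requires 2 n t = m λ.
The fourth-smallest nonzero thickness corresponds to m = 4: t = m λ / (2 n) = 4.00 × 570 / (2 × 1.0) = 1140 nm.

1.14 μm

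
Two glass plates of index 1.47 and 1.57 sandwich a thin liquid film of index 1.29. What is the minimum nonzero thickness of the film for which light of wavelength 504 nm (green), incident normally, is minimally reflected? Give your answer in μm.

At the upper boundary (n = 1.47 to n = 1.29) the reflected ray undergoes no phase shift.
Ray reflecting at the bottom interface goes from n = 1.29 toward n = 1.57: a half-wave phase shift.
Net: one phase inversion between the two reflected rays.
With one net inversion, destructive interference in reflection requires 2 n t = m λ.
Minimum nonzero at m = 1: t = λ / (2 n) = 504 / (2 × 1.29) = 195 nm.

0.195 μm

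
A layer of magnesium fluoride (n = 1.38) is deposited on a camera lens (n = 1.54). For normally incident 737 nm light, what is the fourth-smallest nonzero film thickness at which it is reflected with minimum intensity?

At the upper boundary (n = 1.0 to n = 1.38) the reflected ray undergoes a half-wave phase shift.
Ray reflecting at the bottom interface goes from n = 1.38 toward n = 1.54: a half-wave phase shift.
Zero or two π shifts → no net half-wave offset.
For dark reflection here: 2 n t = (m + ½) λ.
The fourth-smallest nonzero thickness corresponds to m = 3: t = (m + ½) λ / (2 n) = 3.50 × 737 / (2 × 1.38) = 935 nm.

935 nm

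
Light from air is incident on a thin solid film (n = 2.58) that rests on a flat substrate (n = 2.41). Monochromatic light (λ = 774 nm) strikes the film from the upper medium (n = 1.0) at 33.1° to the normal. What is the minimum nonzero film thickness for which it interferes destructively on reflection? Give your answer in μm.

Ray reflecting at the top interface goes from n = 1.0 toward n = 2.58: a half-wave phase shift.
Bottom surface (2.58 → 2.41): reflection off a lower-index medium gives no phase shift.
Net: one phase inversion between the two reflected rays.
So the condition for destructive reflection is 2 n t cos θ_r = m λ.
Snell's law: 1.0 sin 33.1° = 2.58 sin θ_r → sin θ_r = 0.212, cos θ_r = 0.977.
Minimum nonzero at m = 1: t = λ / (2 n cos θ_r) = 774 / (2 × 2.58 × 0.977) = 153 nm.

0.153 μm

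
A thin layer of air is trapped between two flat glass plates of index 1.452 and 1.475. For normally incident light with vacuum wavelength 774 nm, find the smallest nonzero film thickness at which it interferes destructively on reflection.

Top surface (1.452 → 1.0): reflection off a lower-index medium gives no phase shift.
Bottom surface (1.0 → 1.475): reflection off a higher-index medium gives a half-wave phase shift.
Net: one phase inversion between the two reflected rays.
With one net inversion, destructive interference in reflection requires 2 n t = m λ.
Minimum nonzero at m = 1: t = λ / (2 n) = 774 / (2 × 1.0) = 387 nm.

387 nm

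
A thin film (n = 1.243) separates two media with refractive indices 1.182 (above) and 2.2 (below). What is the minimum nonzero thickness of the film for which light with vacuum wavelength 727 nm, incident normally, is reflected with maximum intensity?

Top surface (1.182 → 1.243): reflection off a higher-index medium gives a half-wave phase shift.
At the lower boundary (n = 1.243 to n = 2.2) the reflected ray undergoes a half-wave phase shift.
Net: no relative phase inversion (both shifts match).
For strong reflection here: 2 n t = m λ.
Minimum nonzero at m = 1: t = λ / (2 n) = 727 / (2 × 1.243) = 292 nm.

292 nm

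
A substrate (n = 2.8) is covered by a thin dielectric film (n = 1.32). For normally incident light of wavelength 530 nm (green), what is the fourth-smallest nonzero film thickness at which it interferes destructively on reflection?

703 nm

Top surface (1.0 → 1.32): reflection off a higher-index medium gives a half-wave phase shift.
Ray reflecting at the bottom interface goes from n = 1.32 toward n = 2.8: a half-wave phase shift.
Net: no relative phase inversion (both shifts match).
For weak reflection here: 2 n t = (m + ½) λ.
The fourth-smallest nonzero thickness corresponds to m = 3: t = (m + ½) λ / (2 n) = 3.50 × 530 / (2 × 1.32) = 703 nm.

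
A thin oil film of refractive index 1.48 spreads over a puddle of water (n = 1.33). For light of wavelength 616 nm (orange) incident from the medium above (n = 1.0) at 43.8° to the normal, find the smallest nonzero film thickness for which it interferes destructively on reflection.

235 nm

Top surface (1.0 → 1.48): reflection off a higher-index medium gives a half-wave phase shift.
At the lower boundary (n = 1.48 to n = 1.33) the reflected ray undergoes no phase shift.
The two reflections differ by half a wavelength.
So the condition for destructive reflection is 2 n t cos θ_r = m λ.
Snell's law: 1.0 sin 43.8° = 1.48 sin θ_r → sin θ_r = 0.468, cos θ_r = 0.884.
Minimum nonzero at m = 1: t = λ / (2 n cos θ_r) = 616 / (2 × 1.48 × 0.884) = 235 nm.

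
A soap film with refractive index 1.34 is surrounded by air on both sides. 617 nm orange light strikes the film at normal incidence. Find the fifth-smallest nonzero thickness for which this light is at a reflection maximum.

At the upper boundary (n = 1.0 to n = 1.34) the reflected ray undergoes a half-wave phase shift.
Ray reflecting at the bottom interface goes from n = 1.34 toward n = 1.0: no phase shift.
The two reflections differ by half a wavelength.
With one net inversion, constructive interference in reflection requires 2 n t = (m + ½) λ.
The fifth-smallest nonzero thickness corresponds to m = 4: t = (m + ½) λ / (2 n) = 4.50 × 617 / (2 × 1.34) = 1036 nm.

1036 nm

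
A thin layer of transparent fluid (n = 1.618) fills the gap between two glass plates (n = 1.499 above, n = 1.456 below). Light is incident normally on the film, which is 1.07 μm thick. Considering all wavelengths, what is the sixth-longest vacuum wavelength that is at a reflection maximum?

At the upper boundary (n = 1.499 to n = 1.618) the reflected ray undergoes a half-wave phase shift.
Ray reflecting at the bottom interface goes from n = 1.618 toward n = 1.456: no phase shift.
The two reflections differ by half a wavelength.
So the condition for constructive reflection is 2 n t = (m + ½) λ.
λ = 2 n t / (m + ½). The sixth-longest wavelength is m = 5: λ = 2 × 1.618 × 1070 / 5.50 = 630 nm.

630 nm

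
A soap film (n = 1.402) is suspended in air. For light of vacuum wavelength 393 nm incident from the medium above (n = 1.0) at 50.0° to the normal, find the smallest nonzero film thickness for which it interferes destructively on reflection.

Top surface (1.0 → 1.402): reflection off a higher-index medium gives a half-wave phase shift.
Bottom surface (1.402 → 1.0): reflection off a lower-index medium gives no phase shift.
Net: one phase inversion between the two reflected rays.
With one net inversion, destructive interference in reflection requires 2 n t cos θ_r = m λ.
Snell's law: 1.0 sin 50.0° = 1.402 sin θ_r → sin θ_r = 0.546, cos θ_r = 0.838.
Minimum nonzero at m = 1: t = λ / (2 n cos θ_r) = 393 / (2 × 1.402 × 0.838) = 167 nm.

167 nm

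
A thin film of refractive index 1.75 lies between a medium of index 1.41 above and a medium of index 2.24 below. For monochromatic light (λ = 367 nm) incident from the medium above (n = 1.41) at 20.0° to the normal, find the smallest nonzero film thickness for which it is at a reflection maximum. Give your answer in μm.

Top surface (1.41 → 1.75): reflection off a higher-index medium gives a half-wave phase shift.
Bottom surface (1.75 → 2.24): reflection off a higher-index medium gives a half-wave phase shift.
The two reflections carry the same phase change, so no net offset.
For maximum reflection here: 2 n t cos θ_r = m λ.
Snell's law: 1.41 sin 20.0° = 1.75 sin θ_r → sin θ_r = 0.276, cos θ_r = 0.961.
Minimum nonzero at m = 1: t = λ / (2 n cos θ_r) = 367 / (2 × 1.75 × 0.961) = 109 nm.

0.109 μm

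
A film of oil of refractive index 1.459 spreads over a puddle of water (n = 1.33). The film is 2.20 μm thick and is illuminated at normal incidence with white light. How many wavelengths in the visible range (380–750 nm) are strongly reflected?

8

Top surface (1.0 → 1.459): reflection off a higher-index medium gives a half-wave phase shift.
Bottom surface (1.459 → 1.33): reflection off a lower-index medium gives no phase shift.
The two reflections differ by half a wavelength.
With one net inversion, constructive interference in reflection requires 2 n t = (m + ½) λ.
λ = 2 n t / (m + ½) = 6420 / (m + ½) nm.
m=8: 755 nm (IR); m=9: 676 nm (visible); m=10: 611 nm (visible); m=11: 558 nm (visible); m=12: 514 nm (visible); m=13: 476 nm (visible); m=14: 443 nm (visible); m=15: 414 nm (visible); m=16: 389 nm (visible); m=17: 367 nm (UV).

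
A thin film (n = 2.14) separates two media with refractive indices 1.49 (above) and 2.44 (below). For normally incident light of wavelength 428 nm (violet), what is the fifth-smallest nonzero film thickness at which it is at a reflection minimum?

Top surface (1.49 → 2.14): reflection off a higher-index medium gives a half-wave phase shift.
Ray reflecting at the bottom interface goes from n = 2.14 toward n = 2.44: a half-wave phase shift.
The two reflections carry the same phase change, so no net offset.
For weak reflection here: 2 n t = (m + ½) λ.
The fifth-smallest nonzero thickness corresponds to m = 4: t = (m + ½) λ / (2 n) = 4.50 × 428 / (2 × 2.14) = 450 nm.

450 nm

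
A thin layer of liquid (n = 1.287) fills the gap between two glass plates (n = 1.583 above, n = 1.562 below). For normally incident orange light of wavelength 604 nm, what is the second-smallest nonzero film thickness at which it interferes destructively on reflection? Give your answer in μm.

Top surface (1.583 → 1.287): reflection off a lower-index medium gives no phase shift.
Ray reflecting at the bottom interface goes from n = 1.287 toward n = 1.562: a half-wave phase shift.
The two reflections differ by half a wavelength.
With one net inversion, destructive interference in reflection requires 2 n t = m λ.
The second-smallest nonzero thickness corresponds to m = 2: t = m λ / (2 n) = 2.00 × 604 / (2 × 1.287) = 469 nm.

0.469 μm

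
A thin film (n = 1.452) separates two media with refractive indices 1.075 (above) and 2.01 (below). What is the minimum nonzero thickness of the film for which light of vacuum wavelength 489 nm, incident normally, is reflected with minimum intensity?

At the upper boundary (n = 1.075 to n = 1.452) the reflected ray undergoes a half-wave phase shift.
At the lower boundary (n = 1.452 to n = 2.01) the reflected ray undergoes a half-wave phase shift.
Net: no relative phase inversion (both shifts match).
For weak reflection here: 2 n t = (m + ½) λ.
Minimum at m = 0: t = λ / (4 n) = 489 / (4 × 1.452) = 84.2 nm.

84.2 nm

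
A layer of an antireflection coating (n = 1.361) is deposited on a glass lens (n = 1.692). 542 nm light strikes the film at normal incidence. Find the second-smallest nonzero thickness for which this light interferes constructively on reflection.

At the upper boundary (n = 1.0 to n = 1.361) the reflected ray undergoes a half-wave phase shift.
Bottom surface (1.361 → 1.692): reflection off a higher-index medium gives a half-wave phase shift.
The two reflections carry the same phase change, so no net offset.
For strong reflection here: 2 n t = m λ.
The second-smallest nonzero thickness corresponds to m = 2: t = m λ / (2 n) = 2.00 × 542 / (2 × 1.361) = 398 nm.

398 nm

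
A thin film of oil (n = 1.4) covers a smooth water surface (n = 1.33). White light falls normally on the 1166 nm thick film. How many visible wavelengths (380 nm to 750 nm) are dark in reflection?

Ray reflecting at the top interface goes from n = 1.0 toward n = 1.4: a half-wave phase shift.
Ray reflecting at the bottom interface goes from n = 1.4 toward n = 1.33: no phase shift.
Net: one phase inversion between the two reflected rays.
With one net inversion, destructive interference in reflection requires 2 n t = m λ.
λ = 2 n t / m = 3265 / m nm.
m=4: 816 nm (IR); m=5: 653 nm (visible); m=6: 544 nm (visible); m=7: 466 nm (visible); m=8: 408 nm (visible); m=9: 363 nm (UV).

4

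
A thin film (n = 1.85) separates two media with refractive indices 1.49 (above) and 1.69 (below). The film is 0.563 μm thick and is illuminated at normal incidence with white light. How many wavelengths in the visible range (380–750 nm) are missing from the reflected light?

3

Ray reflecting at the top interface goes from n = 1.49 toward n = 1.85: a half-wave phase shift.
Ray reflecting at the bottom interface goes from n = 1.85 toward n = 1.69: no phase shift.
The two reflections differ by half a wavelength.
So the condition for destructive reflection is 2 n t = m λ.
λ = 2 n t / m = 2083 / m nm.
m=2: 1042 nm (IR); m=3: 694 nm (visible); m=4: 521 nm (visible); m=5: 417 nm (visible); m=6: 347 nm (UV).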